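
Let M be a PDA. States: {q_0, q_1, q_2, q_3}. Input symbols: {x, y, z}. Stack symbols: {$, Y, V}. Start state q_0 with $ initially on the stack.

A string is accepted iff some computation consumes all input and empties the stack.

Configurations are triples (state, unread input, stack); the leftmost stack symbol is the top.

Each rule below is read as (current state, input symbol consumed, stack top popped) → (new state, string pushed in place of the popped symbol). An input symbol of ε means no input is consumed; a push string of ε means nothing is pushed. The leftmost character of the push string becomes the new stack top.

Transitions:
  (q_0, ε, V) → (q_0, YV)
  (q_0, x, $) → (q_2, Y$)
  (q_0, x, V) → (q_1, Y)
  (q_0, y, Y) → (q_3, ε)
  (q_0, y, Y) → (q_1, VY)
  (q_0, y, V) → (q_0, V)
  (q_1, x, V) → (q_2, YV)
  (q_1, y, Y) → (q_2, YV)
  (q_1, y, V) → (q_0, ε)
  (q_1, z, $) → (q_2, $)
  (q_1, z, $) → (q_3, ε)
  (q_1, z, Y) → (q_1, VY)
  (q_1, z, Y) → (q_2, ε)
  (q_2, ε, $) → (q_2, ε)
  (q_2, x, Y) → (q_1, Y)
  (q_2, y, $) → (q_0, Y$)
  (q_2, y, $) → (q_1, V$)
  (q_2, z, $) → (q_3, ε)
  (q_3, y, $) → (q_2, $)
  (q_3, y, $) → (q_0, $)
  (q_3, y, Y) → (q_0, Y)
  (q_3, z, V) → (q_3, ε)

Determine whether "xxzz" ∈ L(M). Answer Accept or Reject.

One accepting computation: (q_0, xxzz, $) ⊢ (q_2, xzz, Y$) ⊢ (q_1, zz, Y$) ⊢ (q_2, z, $) ⊢ (q_3, ε, ε)
All input consumed and the stack is empty.

Accept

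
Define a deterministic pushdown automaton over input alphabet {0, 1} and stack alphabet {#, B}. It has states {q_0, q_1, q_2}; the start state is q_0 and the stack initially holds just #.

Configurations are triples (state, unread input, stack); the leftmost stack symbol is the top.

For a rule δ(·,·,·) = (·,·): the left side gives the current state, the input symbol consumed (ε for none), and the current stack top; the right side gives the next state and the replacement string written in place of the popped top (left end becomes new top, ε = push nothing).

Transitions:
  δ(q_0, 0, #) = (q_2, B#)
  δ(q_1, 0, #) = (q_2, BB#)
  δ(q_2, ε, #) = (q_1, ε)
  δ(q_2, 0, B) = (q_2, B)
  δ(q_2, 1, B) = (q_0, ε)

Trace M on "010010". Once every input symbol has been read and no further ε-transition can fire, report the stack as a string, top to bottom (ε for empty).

(q_0, 010010, #) ⊢ (q_2, 10010, B#) ⊢ (q_0, 0010, #) ⊢ (q_2, 010, B#) ⊢ (q_2, 10, B#) ⊢ (q_0, 0, #) ⊢ (q_2, ε, B#)
All input consumed in state q_2 with stack B#.

B#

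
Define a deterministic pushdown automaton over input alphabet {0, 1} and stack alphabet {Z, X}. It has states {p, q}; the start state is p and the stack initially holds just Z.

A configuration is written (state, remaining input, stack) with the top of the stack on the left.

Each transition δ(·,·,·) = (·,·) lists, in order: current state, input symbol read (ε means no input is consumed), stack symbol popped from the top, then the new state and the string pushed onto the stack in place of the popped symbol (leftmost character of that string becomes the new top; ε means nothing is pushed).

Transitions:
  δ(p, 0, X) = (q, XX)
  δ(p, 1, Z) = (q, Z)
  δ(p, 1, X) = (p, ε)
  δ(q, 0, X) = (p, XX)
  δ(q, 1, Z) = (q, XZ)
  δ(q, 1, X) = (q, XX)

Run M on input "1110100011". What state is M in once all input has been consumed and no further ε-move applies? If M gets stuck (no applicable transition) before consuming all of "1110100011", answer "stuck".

(p, 1110100011, Z)
  read 1, top Z: go to q, push Z → (q, 110100011, Z)
  read 1, top Z: go to q, push XZ → (q, 10100011, XZ)
  read 1, top X: go to q, push XX → (q, 0100011, XXZ)
  read 0, top X: go to p, push XX → (p, 100011, XXXZ)
  read 1, top X: go to p, push ε → (p, 00011, XXZ)
  read 0, top X: go to q, push XX → (q, 0011, XXXZ)
  read 0, top X: go to p, push XX → (p, 011, XXXXZ)
  read 0, top X: go to q, push XX → (q, 11, XXXXXZ)
  read 1, top X: go to q, push XX → (q, 1, XXXXXXZ)
  read 1, top X: go to q, push XX → (q, ε, XXXXXXXZ)
All input consumed; M is in state q.

q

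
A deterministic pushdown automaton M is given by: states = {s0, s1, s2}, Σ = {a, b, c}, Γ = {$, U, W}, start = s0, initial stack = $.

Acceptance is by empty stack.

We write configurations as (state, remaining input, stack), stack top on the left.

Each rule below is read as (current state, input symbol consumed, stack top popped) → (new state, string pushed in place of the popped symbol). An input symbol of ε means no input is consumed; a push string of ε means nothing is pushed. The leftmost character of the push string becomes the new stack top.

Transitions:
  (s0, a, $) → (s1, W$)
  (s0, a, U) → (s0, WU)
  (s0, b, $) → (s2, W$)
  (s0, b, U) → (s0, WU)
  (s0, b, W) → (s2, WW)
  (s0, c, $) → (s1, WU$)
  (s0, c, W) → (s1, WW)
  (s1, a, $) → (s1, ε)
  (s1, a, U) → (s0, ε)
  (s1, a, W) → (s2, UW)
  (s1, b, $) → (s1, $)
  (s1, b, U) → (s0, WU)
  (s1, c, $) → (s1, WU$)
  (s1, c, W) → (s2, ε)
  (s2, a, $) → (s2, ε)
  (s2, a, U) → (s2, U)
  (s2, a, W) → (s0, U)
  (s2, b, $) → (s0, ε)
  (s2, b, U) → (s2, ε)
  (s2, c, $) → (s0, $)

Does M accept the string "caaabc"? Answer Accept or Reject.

Reject

(s0, caaabc, $) ⊢ (s1, aaabc, WU$) ⊢ (s2, aabc, UWU$) ⊢ (s2, abc, UWU$) ⊢ (s2, bc, UWU$) ⊢ (s2, c, WU$)
No transition applies at (s2, c, WU$); input not fully consumed.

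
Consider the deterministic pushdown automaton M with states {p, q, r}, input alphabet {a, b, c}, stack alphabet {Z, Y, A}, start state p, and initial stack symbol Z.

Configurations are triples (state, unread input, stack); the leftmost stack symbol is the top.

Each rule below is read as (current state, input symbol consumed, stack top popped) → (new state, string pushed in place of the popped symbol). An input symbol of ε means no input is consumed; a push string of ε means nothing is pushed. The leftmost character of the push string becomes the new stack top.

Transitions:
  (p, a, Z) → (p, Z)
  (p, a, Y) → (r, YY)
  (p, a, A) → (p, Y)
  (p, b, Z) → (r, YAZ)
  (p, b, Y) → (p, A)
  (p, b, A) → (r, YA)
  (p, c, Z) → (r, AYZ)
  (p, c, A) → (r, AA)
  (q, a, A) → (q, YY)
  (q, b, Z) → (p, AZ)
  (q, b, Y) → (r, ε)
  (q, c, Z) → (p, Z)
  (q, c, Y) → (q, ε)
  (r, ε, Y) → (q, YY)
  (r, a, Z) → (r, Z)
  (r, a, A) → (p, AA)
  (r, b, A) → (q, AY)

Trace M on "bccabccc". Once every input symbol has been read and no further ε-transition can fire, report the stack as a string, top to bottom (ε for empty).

Z

(p, bccabccc, Z)
  read b, top Z: go to r, push YAZ → (r, ccabccc, YAZ)
  ε-move, top Y: go to q, push YY → (q, ccabccc, YYAZ)
  read c, top Y: go to q, push ε → (q, cabccc, YAZ)
  read c, top Y: go to q, push ε → (q, abccc, AZ)
  read a, top A: go to q, push YY → (q, bccc, YYZ)
  read b, top Y: go to r, push ε → (r, ccc, YZ)
  ε-move, top Y: go to q, push YY → (q, ccc, YYZ)
  read c, top Y: go to q, push ε → (q, cc, YZ)
  read c, top Y: go to q, push ε → (q, c, Z)
  read c, top Z: go to p, push Z → (p, ε, Z)
All input consumed in state p with stack Z.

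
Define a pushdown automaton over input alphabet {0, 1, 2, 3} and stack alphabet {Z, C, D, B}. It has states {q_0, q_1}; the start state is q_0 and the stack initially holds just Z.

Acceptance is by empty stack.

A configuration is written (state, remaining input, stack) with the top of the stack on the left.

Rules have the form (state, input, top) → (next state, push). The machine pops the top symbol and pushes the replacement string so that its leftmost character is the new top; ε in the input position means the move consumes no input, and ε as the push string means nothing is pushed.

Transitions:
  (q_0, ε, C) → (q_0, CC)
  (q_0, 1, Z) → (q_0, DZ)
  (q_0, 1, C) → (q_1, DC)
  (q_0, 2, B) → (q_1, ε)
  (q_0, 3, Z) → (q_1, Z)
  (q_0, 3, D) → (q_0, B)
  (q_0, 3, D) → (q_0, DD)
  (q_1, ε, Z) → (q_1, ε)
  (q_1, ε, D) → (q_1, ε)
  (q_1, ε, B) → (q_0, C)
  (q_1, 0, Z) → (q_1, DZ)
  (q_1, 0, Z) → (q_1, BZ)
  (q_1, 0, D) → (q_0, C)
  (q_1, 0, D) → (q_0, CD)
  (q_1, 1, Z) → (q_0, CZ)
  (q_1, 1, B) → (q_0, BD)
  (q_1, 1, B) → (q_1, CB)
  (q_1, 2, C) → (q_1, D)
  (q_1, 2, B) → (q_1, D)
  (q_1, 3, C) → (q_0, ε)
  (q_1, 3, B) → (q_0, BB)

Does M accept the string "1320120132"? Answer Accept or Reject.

Accept

One accepting computation: (q_0, 1320120132, Z) ⊢ (q_0, 320120132, DZ) ⊢ (q_0, 20120132, BZ) ⊢ (q_1, 0120132, Z) ⊢ (q_1, 120132, BZ) ⊢ (q_0, 20132, BDZ) ⊢ (q_1, 0132, DZ) ⊢ (q_1, 0132, Z) ⊢ (q_1, 132, BZ) ⊢ (q_1, 32, CBZ) ⊢ (q_0, 2, BZ) ⊢ (q_1, ε, Z) ⊢ (q_1, ε, ε)
All input consumed and the stack is empty.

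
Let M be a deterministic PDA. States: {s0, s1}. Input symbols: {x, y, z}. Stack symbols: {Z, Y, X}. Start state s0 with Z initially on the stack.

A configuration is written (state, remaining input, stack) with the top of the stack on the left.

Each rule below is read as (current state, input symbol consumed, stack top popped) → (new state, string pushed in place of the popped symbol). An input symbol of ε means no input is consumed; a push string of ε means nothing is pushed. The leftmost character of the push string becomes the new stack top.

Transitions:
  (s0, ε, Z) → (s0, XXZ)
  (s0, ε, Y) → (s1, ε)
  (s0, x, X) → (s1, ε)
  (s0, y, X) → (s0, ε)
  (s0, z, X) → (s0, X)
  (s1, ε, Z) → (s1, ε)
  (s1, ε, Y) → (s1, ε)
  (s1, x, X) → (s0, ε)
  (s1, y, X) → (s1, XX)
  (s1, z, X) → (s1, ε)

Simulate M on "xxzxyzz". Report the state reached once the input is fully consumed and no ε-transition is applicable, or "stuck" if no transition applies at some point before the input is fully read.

(s0, xxzxyzz, Z)
  ε-move, top Z: go to s0, push XXZ → (s0, xxzxyzz, XXZ)
  read x, top X: go to s1, push ε → (s1, xzxyzz, XZ)
  read x, top X: go to s0, push ε → (s0, zxyzz, Z)
  ε-move, top Z: go to s0, push XXZ → (s0, zxyzz, XXZ)
  read z, top X: go to s0, push X → (s0, xyzz, XXZ)
  read x, top X: go to s1, push ε → (s1, yzz, XZ)
  read y, top X: go to s1, push XX → (s1, zz, XXZ)
  read z, top X: go to s1, push ε → (s1, z, XZ)
  read z, top X: go to s1, push ε → (s1, ε, Z)
  ε-move, top Z: go to s1, push ε → (s1, ε, ε)
All input consumed; M is in state s1.

s1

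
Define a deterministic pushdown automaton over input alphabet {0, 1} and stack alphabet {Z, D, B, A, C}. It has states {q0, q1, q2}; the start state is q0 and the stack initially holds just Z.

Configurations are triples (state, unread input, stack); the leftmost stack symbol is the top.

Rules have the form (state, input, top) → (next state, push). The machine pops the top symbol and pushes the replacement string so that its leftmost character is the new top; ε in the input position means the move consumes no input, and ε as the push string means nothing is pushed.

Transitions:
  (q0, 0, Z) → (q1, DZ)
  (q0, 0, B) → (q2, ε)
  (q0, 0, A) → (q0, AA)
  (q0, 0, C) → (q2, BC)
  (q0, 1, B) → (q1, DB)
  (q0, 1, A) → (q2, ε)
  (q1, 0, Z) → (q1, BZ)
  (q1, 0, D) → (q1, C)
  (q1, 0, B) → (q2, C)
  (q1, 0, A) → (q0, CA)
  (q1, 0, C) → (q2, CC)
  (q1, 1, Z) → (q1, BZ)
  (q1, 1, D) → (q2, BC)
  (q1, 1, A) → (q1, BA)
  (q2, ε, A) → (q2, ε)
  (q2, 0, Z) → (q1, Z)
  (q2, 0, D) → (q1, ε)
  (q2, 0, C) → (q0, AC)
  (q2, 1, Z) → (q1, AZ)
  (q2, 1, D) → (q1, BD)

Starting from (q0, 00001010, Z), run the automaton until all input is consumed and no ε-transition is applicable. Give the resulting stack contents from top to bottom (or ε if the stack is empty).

ACCZ

(q0, 00001010, Z)
  read 0, top Z: go to q1, push DZ → (q1, 0001010, DZ)
  read 0, top D: go to q1, push C → (q1, 001010, CZ)
  read 0, top C: go to q2, push CC → (q2, 01010, CCZ)
  read 0, top C: go to q0, push AC → (q0, 1010, ACCZ)
  read 1, top A: go to q2, push ε → (q2, 010, CCZ)
  read 0, top C: go to q0, push AC → (q0, 10, ACCZ)
  read 1, top A: go to q2, push ε → (q2, 0, CCZ)
  read 0, top C: go to q0, push AC → (q0, ε, ACCZ)
All input consumed in state q0 with stack ACCZ.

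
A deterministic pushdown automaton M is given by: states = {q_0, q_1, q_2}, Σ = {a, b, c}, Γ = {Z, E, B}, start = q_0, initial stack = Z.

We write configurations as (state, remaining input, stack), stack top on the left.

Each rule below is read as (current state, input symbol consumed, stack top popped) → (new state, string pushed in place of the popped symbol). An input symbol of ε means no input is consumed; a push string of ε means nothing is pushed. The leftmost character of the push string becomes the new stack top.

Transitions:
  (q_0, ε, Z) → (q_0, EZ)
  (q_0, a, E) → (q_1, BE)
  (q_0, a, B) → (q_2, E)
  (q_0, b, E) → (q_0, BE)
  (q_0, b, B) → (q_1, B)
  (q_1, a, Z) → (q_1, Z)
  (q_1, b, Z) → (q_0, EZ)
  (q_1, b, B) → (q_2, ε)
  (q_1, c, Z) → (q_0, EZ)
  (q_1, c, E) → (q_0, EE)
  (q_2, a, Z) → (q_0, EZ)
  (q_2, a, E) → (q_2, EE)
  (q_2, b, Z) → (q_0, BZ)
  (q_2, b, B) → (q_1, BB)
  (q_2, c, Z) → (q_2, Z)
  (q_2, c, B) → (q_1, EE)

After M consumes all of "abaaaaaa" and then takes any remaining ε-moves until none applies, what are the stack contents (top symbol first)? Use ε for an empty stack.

EEEEEEEZ

(q_0, abaaaaaa, Z)
  ε-move, top Z: go to q_0, push EZ → (q_0, abaaaaaa, EZ)
  read a, top E: go to q_1, push BE → (q_1, baaaaaa, BEZ)
  read b, top B: go to q_2, push ε → (q_2, aaaaaa, EZ)
  read a, top E: go to q_2, push EE → (q_2, aaaaa, EEZ)
  read a, top E: go to q_2, push EE → (q_2, aaaa, EEEZ)
  read a, top E: go to q_2, push EE → (q_2, aaa, EEEEZ)
  read a, top E: go to q_2, push EE → (q_2, aa, EEEEEZ)
  read a, top E: go to q_2, push EE → (q_2, a, EEEEEEZ)
  read a, top E: go to q_2, push EE → (q_2, ε, EEEEEEEZ)
All input consumed in state q_2 with stack EEEEEEEZ.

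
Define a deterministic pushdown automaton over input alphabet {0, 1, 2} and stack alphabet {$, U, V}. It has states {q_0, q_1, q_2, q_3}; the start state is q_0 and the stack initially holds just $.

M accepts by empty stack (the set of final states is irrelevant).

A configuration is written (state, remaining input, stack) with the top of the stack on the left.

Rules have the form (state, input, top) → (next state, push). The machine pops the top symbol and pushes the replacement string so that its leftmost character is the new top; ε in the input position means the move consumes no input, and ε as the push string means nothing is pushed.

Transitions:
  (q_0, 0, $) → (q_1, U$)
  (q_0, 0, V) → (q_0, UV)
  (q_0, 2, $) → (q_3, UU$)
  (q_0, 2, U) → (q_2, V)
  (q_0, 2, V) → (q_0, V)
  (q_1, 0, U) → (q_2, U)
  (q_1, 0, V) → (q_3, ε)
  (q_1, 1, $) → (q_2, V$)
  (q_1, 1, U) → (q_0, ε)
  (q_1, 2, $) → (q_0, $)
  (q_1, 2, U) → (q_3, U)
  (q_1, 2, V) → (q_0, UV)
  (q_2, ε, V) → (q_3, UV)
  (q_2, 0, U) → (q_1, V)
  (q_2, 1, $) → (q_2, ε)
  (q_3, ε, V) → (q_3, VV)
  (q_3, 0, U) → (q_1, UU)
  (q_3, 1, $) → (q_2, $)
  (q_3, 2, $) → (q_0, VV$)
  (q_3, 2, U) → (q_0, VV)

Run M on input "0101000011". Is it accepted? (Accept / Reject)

Accept

(q_0, 0101000011, $) ⊢ (q_1, 101000011, U$) ⊢ (q_0, 01000011, $) ⊢ (q_1, 1000011, U$) ⊢ (q_0, 000011, $) ⊢ (q_1, 00011, U$) ⊢ (q_2, 0011, U$) ⊢ (q_1, 011, V$) ⊢ (q_3, 11, $) ⊢ (q_2, 1, $) ⊢ (q_2, ε, ε)
All input consumed and the stack is empty.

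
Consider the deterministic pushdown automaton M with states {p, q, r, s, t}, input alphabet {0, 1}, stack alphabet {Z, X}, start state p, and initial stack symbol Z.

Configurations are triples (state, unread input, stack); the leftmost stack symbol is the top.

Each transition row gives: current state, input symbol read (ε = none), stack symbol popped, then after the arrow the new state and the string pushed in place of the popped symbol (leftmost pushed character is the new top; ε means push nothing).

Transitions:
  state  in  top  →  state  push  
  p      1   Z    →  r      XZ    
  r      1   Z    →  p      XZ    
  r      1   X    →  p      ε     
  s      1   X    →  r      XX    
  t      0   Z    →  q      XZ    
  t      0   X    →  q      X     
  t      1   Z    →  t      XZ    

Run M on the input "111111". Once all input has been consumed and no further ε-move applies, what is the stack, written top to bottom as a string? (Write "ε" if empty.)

Z

(p, 111111, Z)
  read 1, top Z: go to r, push XZ → (r, 11111, XZ)
  read 1, top X: go to p, push ε → (p, 1111, Z)
  read 1, top Z: go to r, push XZ → (r, 111, XZ)
  read 1, top X: go to p, push ε → (p, 11, Z)
  read 1, top Z: go to r, push XZ → (r, 1, XZ)
  read 1, top X: go to p, push ε → (p, ε, Z)
All input consumed in state p with stack Z.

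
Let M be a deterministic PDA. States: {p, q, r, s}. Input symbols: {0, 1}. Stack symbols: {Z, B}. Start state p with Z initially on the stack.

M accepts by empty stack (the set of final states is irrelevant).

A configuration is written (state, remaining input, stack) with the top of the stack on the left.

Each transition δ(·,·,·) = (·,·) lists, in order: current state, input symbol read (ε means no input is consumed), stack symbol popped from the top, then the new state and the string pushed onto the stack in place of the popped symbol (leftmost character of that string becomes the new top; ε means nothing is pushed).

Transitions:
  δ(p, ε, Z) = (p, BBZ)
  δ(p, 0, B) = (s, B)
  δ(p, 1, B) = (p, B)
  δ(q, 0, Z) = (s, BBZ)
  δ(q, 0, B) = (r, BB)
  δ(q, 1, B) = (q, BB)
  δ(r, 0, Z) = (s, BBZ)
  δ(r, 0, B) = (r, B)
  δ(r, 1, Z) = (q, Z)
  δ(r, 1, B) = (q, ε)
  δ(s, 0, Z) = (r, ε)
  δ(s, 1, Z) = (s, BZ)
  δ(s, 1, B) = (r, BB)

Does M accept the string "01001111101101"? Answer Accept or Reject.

(p, 01001111101101, Z)
  ε-move, top Z: go to p, push BBZ → (p, 01001111101101, BBZ)
  read 0, top B: go to s, push B → (s, 1001111101101, BBZ)
  read 1, top B: go to r, push BB → (r, 001111101101, BBBZ)
  read 0, top B: go to r, push B → (r, 01111101101, BBBZ)
  read 0, top B: go to r, push B → (r, 1111101101, BBBZ)
  read 1, top B: go to q, push ε → (q, 111101101, BBZ)
  read 1, top B: go to q, push BB → (q, 11101101, BBBZ)
  read 1, top B: go to q, push BB → (q, 1101101, BBBBZ)
  read 1, top B: go to q, push BB → (q, 101101, BBBBBZ)
  read 1, top B: go to q, push BB → (q, 01101, BBBBBBZ)
  read 0, top B: go to r, push BB → (r, 1101, BBBBBBBZ)
  read 1, top B: go to q, push ε → (q, 101, BBBBBBZ)
  read 1, top B: go to q, push BB → (q, 01, BBBBBBBZ)
  read 0, top B: go to r, push BB → (r, 1, BBBBBBBBZ)
  read 1, top B: go to q, push ε → (q, ε, BBBBBBBZ)
All input consumed; stack is BBBBBBBZ, not empty, and no further ε-move applies.

Reject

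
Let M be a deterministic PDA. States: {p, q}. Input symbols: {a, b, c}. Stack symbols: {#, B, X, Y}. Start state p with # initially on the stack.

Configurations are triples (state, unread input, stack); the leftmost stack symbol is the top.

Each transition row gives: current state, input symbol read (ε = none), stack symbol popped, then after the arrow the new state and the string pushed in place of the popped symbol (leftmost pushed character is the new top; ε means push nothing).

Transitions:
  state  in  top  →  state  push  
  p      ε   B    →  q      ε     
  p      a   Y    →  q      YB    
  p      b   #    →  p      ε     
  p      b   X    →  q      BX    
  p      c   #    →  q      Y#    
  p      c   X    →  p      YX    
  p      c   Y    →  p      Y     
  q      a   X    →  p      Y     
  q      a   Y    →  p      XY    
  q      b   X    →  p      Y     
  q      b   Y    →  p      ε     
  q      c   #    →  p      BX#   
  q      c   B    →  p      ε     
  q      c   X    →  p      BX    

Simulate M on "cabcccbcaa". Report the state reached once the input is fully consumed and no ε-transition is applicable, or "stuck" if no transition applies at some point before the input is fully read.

(p, cabcccbcaa, #) ⊢ (q, abcccbcaa, Y#) ⊢ (p, bcccbcaa, XY#) ⊢ (q, cccbcaa, BXY#) ⊢ (p, ccbcaa, XY#) ⊢ (p, cbcaa, YXY#) ⊢ (p, bcaa, YXY#)
No transition for (p, b, top Y); M blocks with input bcaa remaining.

stuck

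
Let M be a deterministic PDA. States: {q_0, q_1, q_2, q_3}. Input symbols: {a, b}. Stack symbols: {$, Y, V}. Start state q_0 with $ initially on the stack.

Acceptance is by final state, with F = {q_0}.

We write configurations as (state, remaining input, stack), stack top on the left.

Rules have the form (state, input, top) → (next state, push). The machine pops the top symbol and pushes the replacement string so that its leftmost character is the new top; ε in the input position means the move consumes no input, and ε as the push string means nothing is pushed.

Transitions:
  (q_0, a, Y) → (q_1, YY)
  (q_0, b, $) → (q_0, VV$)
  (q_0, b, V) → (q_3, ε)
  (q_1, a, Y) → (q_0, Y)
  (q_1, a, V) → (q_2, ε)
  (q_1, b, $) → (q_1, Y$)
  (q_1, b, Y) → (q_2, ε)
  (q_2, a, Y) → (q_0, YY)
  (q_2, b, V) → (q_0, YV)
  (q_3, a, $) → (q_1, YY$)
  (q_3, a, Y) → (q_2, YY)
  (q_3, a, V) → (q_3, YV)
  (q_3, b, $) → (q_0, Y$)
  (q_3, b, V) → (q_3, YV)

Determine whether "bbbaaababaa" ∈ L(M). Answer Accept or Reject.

Reject

(q_0, bbbaaababaa, $) ⊢ (q_0, bbaaababaa, VV$) ⊢ (q_3, baaababaa, V$) ⊢ (q_3, aaababaa, YV$) ⊢ (q_2, aababaa, YYV$) ⊢ (q_0, ababaa, YYYV$) ⊢ (q_1, babaa, YYYYV$) ⊢ (q_2, abaa, YYYV$) ⊢ (q_0, baa, YYYYV$)
No transition applies at (q_0, baa, YYYYV$); input not fully consumed.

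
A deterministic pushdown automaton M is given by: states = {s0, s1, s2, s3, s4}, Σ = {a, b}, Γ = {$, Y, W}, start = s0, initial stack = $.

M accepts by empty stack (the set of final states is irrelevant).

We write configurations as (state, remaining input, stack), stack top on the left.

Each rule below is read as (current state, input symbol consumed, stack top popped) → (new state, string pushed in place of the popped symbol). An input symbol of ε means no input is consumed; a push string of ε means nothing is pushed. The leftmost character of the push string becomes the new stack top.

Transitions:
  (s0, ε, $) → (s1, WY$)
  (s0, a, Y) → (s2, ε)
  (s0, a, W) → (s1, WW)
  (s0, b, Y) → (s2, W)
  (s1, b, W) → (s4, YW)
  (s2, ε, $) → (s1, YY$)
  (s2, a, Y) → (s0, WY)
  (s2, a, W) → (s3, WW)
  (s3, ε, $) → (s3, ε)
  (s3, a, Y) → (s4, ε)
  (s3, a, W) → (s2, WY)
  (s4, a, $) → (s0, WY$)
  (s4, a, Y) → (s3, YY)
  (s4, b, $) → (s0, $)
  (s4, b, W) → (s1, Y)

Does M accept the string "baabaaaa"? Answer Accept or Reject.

Reject

(s0, baabaaaa, $) ⊢ (s1, baabaaaa, WY$) ⊢ (s4, aabaaaa, YWY$) ⊢ (s3, abaaaa, YYWY$) ⊢ (s4, baaaa, YWY$)
No transition applies at (s4, baaaa, YWY$); input not fully consumed.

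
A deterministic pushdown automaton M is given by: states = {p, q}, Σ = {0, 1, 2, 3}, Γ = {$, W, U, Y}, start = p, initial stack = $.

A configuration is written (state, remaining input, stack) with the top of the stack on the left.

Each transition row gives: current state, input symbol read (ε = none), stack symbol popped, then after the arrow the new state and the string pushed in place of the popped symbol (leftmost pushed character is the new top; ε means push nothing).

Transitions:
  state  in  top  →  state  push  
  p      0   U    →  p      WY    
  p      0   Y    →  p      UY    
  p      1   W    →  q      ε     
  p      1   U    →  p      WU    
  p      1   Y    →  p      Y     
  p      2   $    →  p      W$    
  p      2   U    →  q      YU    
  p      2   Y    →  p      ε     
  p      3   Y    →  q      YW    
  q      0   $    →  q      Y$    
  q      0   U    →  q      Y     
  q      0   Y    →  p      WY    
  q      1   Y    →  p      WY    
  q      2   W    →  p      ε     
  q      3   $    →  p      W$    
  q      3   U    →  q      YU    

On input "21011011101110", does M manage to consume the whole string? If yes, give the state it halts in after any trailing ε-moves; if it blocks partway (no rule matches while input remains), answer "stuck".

p

(p, 21011011101110, $)
  read 2, top $: go to p, push W$ → (p, 1011011101110, W$)
  read 1, top W: go to q, push ε → (q, 011011101110, $)
  read 0, top $: go to q, push Y$ → (q, 11011101110, Y$)
  read 1, top Y: go to p, push WY → (p, 1011101110, WY$)
  read 1, top W: go to q, push ε → (q, 011101110, Y$)
  read 0, top Y: go to p, push WY → (p, 11101110, WY$)
  read 1, top W: go to q, push ε → (q, 1101110, Y$)
  read 1, top Y: go to p, push WY → (p, 101110, WY$)
  read 1, top W: go to q, push ε → (q, 01110, Y$)
  read 0, top Y: go to p, push WY → (p, 1110, WY$)
  read 1, top W: go to q, push ε → (q, 110, Y$)
  read 1, top Y: go to p, push WY → (p, 10, WY$)
  read 1, top W: go to q, push ε → (q, 0, Y$)
  read 0, top Y: go to p, push WY → (p, ε, WY$)
All input consumed; M is in state p.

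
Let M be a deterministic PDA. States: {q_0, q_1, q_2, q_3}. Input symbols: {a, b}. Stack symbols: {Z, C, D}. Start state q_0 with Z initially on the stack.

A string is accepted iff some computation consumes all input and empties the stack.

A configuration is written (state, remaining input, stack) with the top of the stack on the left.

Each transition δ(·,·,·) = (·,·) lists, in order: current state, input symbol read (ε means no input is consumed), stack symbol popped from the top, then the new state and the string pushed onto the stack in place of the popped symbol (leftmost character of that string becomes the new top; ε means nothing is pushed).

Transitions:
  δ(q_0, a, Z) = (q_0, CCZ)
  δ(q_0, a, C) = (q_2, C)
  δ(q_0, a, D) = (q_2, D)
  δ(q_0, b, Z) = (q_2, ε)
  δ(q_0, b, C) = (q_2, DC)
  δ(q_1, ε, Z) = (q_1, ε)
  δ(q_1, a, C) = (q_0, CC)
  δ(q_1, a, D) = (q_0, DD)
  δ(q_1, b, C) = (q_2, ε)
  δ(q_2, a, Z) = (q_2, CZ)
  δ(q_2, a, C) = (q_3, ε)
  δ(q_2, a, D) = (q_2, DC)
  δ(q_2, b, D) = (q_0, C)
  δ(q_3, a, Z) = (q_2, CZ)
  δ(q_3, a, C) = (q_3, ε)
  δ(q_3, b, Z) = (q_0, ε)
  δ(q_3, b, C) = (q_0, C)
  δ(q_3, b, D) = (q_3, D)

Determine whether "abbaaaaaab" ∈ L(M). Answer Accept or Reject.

Accept

(q_0, abbaaaaaab, Z)
  read a, top Z: go to q_0, push CCZ → (q_0, bbaaaaaab, CCZ)
  read b, top C: go to q_2, push DC → (q_2, baaaaaab, DCCZ)
  read b, top D: go to q_0, push C → (q_0, aaaaaab, CCCZ)
  read a, top C: go to q_2, push C → (q_2, aaaaab, CCCZ)
  read a, top C: go to q_3, push ε → (q_3, aaaab, CCZ)
  read a, top C: go to q_3, push ε → (q_3, aaab, CZ)
  read a, top C: go to q_3, push ε → (q_3, aab, Z)
  read a, top Z: go to q_2, push CZ → (q_2, ab, CZ)
  read a, top C: go to q_3, push ε → (q_3, b, Z)
  read b, top Z: go to q_0, push ε → (q_0, ε, ε)
All input consumed and the stack is empty.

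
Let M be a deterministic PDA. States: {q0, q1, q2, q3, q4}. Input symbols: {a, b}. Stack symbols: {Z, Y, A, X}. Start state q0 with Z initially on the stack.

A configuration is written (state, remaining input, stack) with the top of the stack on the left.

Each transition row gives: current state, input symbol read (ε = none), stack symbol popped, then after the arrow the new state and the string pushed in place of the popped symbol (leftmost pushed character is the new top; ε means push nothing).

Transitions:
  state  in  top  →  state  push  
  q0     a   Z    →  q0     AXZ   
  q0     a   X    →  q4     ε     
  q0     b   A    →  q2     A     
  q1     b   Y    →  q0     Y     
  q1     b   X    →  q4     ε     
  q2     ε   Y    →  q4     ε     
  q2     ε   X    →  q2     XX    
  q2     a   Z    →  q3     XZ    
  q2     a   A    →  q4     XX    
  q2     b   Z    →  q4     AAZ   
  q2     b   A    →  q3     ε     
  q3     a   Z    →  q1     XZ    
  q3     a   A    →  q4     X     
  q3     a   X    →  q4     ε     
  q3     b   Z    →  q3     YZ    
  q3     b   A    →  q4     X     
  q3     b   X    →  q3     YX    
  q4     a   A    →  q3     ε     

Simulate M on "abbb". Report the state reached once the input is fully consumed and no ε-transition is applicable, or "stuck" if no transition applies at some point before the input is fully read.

q3

(q0, abbb, Z) ⊢ (q0, bbb, AXZ) ⊢ (q2, bb, AXZ) ⊢ (q3, b, XZ) ⊢ (q3, ε, YXZ)
All input consumed; M is in state q3.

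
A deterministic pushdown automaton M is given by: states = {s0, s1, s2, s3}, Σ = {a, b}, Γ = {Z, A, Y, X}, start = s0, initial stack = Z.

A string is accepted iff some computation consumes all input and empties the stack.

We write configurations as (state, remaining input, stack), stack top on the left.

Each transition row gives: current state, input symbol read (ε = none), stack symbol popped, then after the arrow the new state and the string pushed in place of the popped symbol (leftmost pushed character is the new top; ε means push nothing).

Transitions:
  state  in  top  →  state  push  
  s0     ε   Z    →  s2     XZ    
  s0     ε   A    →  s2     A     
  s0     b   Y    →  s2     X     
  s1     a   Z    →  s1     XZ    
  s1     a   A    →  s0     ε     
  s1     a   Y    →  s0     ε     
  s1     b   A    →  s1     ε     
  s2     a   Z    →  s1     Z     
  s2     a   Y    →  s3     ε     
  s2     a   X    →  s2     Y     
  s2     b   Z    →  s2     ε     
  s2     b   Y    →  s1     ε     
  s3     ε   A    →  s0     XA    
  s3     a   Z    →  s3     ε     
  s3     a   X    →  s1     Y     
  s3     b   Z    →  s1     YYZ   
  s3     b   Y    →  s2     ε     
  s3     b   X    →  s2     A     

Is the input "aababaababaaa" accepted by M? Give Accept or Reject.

Accept

(s0, aababaababaaa, Z)
  ε-move, top Z: go to s2, push XZ → (s2, aababaababaaa, XZ)
  read a, top X: go to s2, push Y → (s2, ababaababaaa, YZ)
  read a, top Y: go to s3, push ε → (s3, babaababaaa, Z)
  read b, top Z: go to s1, push YYZ → (s1, abaababaaa, YYZ)
  read a, top Y: go to s0, push ε → (s0, baababaaa, YZ)
  read b, top Y: go to s2, push X → (s2, aababaaa, XZ)
  read a, top X: go to s2, push Y → (s2, ababaaa, YZ)
  read a, top Y: go to s3, push ε → (s3, babaaa, Z)
  read b, top Z: go to s1, push YYZ → (s1, abaaa, YYZ)
  read a, top Y: go to s0, push ε → (s0, baaa, YZ)
  read b, top Y: go to s2, push X → (s2, aaa, XZ)
  read a, top X: go to s2, push Y → (s2, aa, YZ)
  read a, top Y: go to s3, push ε → (s3, a, Z)
  read a, top Z: go to s3, push ε → (s3, ε, ε)
All input consumed and the stack is empty.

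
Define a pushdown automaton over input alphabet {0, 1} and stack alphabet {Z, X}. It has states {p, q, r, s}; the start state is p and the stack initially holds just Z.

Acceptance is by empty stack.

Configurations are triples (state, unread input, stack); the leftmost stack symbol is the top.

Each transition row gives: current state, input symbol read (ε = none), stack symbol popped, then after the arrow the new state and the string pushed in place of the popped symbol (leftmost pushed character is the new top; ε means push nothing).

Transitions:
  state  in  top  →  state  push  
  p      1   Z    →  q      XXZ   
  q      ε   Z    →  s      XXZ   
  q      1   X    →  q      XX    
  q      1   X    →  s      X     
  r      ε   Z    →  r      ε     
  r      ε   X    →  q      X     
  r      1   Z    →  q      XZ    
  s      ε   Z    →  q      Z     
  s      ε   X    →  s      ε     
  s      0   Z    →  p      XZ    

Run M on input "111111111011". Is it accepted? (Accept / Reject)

Reject

No computation consumes all input and empties the stack.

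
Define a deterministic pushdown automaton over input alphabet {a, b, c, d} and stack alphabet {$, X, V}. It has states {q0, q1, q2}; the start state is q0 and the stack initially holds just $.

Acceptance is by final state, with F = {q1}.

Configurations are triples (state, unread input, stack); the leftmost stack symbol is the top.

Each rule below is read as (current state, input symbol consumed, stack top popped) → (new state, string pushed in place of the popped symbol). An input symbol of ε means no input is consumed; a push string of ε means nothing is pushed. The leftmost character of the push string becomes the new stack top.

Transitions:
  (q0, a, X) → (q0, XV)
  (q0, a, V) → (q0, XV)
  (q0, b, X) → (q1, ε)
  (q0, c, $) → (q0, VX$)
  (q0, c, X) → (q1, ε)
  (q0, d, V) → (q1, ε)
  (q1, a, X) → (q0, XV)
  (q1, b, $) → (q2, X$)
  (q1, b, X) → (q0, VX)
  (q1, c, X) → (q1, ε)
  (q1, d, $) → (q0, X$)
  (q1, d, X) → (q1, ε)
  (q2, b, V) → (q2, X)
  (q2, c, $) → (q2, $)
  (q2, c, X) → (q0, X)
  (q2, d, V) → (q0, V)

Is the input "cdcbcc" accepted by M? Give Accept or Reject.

(q0, cdcbcc, $)
  read c, top $: go to q0, push VX$ → (q0, dcbcc, VX$)
  read d, top V: go to q1, push ε → (q1, cbcc, X$)
  read c, top X: go to q1, push ε → (q1, bcc, $)
  read b, top $: go to q2, push X$ → (q2, cc, X$)
  read c, top X: go to q0, push X → (q0, c, X$)
  read c, top X: go to q1, push ε → (q1, ε, $)
All input consumed; state q1 ∈ F.

Accept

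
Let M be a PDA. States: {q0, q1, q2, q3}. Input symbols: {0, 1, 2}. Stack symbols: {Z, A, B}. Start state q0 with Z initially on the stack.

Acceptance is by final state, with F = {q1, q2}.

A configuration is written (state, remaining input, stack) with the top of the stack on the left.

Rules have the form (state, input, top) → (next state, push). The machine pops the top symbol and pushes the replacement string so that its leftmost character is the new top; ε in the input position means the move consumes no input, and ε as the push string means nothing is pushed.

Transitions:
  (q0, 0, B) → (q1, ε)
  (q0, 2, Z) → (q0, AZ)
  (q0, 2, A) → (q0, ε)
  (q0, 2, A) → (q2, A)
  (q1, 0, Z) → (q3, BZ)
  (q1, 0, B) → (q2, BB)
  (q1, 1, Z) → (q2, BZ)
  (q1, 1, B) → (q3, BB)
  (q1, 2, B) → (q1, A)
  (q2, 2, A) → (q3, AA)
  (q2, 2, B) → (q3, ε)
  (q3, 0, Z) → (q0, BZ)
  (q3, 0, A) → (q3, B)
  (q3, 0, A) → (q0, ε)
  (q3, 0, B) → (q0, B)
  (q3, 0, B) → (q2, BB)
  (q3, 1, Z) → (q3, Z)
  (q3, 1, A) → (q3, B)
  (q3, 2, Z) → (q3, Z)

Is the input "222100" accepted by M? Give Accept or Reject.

One accepting computation: (q0, 222100, Z) ⊢ (q0, 22100, AZ) ⊢ (q2, 2100, AZ) ⊢ (q3, 100, AAZ) ⊢ (q3, 00, BAZ) ⊢ (q0, 0, BAZ) ⊢ (q1, ε, AZ)
All input consumed and state q1 ∈ F.

Accept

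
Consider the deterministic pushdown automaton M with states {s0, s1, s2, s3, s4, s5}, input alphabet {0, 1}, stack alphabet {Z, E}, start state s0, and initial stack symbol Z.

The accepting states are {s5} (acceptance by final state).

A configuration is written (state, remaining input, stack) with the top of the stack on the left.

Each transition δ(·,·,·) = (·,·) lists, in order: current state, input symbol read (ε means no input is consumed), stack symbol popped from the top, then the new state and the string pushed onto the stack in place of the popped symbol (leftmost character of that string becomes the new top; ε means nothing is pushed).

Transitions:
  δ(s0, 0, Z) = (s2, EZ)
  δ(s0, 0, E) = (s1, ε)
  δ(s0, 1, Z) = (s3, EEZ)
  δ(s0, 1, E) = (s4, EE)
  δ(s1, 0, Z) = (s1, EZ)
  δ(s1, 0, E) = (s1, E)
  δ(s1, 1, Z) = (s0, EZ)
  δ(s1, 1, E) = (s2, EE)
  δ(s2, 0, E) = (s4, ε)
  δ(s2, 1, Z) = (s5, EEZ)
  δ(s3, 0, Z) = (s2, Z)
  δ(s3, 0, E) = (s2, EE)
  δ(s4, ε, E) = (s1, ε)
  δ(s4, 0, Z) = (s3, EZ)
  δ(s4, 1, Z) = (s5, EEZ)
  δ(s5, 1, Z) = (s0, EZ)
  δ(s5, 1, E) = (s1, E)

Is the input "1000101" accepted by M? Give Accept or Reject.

Reject

(s0, 1000101, Z)
  read 1, top Z: go to s3, push EEZ → (s3, 000101, EEZ)
  read 0, top E: go to s2, push EE → (s2, 00101, EEEZ)
  read 0, top E: go to s4, push ε → (s4, 0101, EEZ)
  ε-move, top E: go to s1, push ε → (s1, 0101, EZ)
  read 0, top E: go to s1, push E → (s1, 101, EZ)
  read 1, top E: go to s2, push EE → (s2, 01, EEZ)
  read 0, top E: go to s4, push ε → (s4, 1, EZ)
  ε-move, top E: go to s1, push ε → (s1, 1, Z)
  read 1, top Z: go to s0, push EZ → (s0, ε, EZ)
All input consumed; state s0 ∉ F and no further ε-move applies.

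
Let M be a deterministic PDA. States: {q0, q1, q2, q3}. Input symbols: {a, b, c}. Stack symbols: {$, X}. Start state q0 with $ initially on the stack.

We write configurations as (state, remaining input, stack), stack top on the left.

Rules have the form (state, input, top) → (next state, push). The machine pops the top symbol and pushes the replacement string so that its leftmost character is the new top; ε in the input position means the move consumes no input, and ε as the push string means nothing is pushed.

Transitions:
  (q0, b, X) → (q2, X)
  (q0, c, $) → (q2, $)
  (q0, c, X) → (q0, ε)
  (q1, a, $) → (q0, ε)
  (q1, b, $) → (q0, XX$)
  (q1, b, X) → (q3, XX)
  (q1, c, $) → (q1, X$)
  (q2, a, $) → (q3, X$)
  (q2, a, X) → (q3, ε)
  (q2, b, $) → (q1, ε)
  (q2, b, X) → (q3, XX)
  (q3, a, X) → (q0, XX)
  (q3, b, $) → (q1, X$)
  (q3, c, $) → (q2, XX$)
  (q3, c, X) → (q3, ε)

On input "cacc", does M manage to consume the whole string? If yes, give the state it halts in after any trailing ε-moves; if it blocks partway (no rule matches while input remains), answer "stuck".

(q0, cacc, $) ⊢ (q2, acc, $) ⊢ (q3, cc, X$) ⊢ (q3, c, $) ⊢ (q2, ε, XX$)
All input consumed; M is in state q2.

q2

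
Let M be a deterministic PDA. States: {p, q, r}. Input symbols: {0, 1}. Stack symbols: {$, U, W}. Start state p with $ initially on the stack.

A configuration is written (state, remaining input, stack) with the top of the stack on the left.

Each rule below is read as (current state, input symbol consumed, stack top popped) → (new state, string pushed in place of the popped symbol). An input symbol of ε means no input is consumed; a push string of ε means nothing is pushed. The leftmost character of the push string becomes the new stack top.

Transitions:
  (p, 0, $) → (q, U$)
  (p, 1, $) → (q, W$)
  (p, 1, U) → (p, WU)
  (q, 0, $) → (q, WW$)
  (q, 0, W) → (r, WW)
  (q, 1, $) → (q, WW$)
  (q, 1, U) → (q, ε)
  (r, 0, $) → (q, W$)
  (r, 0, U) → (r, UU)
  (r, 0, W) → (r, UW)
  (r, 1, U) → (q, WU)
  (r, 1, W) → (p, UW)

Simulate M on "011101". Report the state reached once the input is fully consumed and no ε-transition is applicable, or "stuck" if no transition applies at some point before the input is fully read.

stuck

(p, 011101, $) ⊢ (q, 11101, U$) ⊢ (q, 1101, $) ⊢ (q, 101, WW$)
No transition for (q, 1, top W); M blocks with input 101 remaining.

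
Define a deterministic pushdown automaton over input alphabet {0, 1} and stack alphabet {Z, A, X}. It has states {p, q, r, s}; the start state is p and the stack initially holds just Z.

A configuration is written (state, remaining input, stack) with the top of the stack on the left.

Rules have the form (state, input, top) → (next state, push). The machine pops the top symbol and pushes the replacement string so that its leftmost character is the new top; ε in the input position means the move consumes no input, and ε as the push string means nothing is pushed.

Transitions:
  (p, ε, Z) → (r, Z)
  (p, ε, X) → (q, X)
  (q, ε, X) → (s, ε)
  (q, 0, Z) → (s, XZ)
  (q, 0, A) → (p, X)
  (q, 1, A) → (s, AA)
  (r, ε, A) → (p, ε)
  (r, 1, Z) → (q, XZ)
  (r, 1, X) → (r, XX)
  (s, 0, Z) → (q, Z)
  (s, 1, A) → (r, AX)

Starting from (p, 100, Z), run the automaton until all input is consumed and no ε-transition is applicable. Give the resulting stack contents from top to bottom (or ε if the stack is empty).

XZ

(p, 100, Z) ⊢ (r, 100, Z) ⊢ (q, 00, XZ) ⊢ (s, 00, Z) ⊢ (q, 0, Z) ⊢ (s, ε, XZ)
All input consumed in state s with stack XZ.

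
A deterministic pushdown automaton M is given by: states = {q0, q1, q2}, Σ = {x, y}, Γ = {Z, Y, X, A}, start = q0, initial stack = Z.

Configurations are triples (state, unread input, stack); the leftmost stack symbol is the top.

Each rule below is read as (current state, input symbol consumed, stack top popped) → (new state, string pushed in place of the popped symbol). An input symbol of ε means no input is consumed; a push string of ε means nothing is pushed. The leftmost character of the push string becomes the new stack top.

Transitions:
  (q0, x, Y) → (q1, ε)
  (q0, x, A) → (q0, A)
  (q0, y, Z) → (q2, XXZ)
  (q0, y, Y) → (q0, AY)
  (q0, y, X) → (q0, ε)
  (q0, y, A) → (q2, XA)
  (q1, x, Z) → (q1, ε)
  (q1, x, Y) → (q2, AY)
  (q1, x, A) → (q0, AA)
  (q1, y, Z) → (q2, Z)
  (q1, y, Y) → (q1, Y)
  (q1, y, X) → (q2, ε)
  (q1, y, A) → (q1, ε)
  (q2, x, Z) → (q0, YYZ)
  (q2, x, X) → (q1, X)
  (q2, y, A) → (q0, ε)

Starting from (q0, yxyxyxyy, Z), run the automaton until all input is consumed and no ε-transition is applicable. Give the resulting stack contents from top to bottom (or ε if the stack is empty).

XAYYZ

(q0, yxyxyxyy, Z) ⊢ (q2, xyxyxyy, XXZ) ⊢ (q1, yxyxyy, XXZ) ⊢ (q2, xyxyy, XZ) ⊢ (q1, yxyy, XZ) ⊢ (q2, xyy, Z) ⊢ (q0, yy, YYZ) ⊢ (q0, y, AYYZ) ⊢ (q2, ε, XAYYZ)
All input consumed in state q2 with stack XAYYZ.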